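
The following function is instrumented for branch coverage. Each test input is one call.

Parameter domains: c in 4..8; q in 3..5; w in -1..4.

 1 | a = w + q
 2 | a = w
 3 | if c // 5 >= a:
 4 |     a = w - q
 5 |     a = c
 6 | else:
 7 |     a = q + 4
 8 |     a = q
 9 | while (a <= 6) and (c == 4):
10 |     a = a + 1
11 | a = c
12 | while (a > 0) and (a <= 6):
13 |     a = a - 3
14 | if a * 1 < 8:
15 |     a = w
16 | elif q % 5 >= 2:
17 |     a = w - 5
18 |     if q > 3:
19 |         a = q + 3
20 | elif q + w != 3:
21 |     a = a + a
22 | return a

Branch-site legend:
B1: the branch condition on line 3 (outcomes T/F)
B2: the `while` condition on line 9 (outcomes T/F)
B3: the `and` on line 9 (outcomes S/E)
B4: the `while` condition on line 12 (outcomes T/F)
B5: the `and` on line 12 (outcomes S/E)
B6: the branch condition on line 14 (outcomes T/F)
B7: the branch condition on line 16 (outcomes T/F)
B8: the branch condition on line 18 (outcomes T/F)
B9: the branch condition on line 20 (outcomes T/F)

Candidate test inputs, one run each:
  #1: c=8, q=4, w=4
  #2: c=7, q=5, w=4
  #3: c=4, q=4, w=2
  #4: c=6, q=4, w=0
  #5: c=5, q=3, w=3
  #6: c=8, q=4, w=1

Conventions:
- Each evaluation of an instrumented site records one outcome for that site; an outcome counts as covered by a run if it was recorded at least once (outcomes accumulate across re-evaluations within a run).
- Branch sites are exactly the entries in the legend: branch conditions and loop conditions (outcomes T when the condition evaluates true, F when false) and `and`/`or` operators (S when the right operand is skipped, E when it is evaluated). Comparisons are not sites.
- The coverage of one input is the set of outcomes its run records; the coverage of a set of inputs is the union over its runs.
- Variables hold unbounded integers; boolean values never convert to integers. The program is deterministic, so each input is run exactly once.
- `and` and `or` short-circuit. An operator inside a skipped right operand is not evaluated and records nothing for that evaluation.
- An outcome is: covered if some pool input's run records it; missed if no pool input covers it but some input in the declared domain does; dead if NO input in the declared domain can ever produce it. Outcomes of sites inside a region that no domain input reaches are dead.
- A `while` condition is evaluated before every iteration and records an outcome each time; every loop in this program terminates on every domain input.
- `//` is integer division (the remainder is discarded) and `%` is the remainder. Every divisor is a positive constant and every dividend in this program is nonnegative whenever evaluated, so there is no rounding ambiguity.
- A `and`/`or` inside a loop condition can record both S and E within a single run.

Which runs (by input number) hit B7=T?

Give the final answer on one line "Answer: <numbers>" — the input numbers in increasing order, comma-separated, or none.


input #1 (c=8, q=4, w=4): produces B7=T
input #2 (c=7, q=5, w=4): does not produce B7=T
input #3 (c=4, q=4, w=2): does not produce B7=T
input #4 (c=6, q=4, w=0): does not produce B7=T
input #5 (c=5, q=3, w=3): does not produce B7=T
input #6 (c=8, q=4, w=1): produces B7=T
Answer: 1, 6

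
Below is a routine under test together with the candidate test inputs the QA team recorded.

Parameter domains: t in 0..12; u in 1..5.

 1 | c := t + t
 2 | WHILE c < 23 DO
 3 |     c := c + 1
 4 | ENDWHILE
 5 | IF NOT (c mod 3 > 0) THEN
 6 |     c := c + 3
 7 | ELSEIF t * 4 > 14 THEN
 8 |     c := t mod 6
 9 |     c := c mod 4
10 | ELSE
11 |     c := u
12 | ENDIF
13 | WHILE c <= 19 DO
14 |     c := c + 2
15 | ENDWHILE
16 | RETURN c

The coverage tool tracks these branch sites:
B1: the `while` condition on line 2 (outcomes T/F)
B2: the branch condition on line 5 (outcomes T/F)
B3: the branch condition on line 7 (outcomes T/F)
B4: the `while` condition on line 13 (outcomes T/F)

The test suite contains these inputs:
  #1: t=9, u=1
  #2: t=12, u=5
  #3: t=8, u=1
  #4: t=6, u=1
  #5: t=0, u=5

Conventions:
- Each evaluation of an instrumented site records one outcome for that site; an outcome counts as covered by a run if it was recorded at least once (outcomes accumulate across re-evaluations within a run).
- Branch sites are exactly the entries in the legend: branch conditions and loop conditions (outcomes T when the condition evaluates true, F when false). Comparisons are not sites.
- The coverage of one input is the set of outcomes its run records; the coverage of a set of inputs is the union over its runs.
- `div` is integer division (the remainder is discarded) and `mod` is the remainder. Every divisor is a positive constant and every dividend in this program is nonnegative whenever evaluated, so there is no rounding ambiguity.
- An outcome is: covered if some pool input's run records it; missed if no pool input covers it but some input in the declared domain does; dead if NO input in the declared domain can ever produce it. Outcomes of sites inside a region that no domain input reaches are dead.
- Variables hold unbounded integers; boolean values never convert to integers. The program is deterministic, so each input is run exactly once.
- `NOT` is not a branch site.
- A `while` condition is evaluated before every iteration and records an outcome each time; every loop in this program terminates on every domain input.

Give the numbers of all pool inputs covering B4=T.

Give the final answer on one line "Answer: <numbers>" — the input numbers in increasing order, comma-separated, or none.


input #1 (t=9, u=1): records B4=T
input #2 (t=12, u=5): does not record B4=T
input #3 (t=8, u=1): records B4=T
input #4 (t=6, u=1): records B4=T
input #5 (t=0, u=5): records B4=T
Answer: 1, 3, 4, 5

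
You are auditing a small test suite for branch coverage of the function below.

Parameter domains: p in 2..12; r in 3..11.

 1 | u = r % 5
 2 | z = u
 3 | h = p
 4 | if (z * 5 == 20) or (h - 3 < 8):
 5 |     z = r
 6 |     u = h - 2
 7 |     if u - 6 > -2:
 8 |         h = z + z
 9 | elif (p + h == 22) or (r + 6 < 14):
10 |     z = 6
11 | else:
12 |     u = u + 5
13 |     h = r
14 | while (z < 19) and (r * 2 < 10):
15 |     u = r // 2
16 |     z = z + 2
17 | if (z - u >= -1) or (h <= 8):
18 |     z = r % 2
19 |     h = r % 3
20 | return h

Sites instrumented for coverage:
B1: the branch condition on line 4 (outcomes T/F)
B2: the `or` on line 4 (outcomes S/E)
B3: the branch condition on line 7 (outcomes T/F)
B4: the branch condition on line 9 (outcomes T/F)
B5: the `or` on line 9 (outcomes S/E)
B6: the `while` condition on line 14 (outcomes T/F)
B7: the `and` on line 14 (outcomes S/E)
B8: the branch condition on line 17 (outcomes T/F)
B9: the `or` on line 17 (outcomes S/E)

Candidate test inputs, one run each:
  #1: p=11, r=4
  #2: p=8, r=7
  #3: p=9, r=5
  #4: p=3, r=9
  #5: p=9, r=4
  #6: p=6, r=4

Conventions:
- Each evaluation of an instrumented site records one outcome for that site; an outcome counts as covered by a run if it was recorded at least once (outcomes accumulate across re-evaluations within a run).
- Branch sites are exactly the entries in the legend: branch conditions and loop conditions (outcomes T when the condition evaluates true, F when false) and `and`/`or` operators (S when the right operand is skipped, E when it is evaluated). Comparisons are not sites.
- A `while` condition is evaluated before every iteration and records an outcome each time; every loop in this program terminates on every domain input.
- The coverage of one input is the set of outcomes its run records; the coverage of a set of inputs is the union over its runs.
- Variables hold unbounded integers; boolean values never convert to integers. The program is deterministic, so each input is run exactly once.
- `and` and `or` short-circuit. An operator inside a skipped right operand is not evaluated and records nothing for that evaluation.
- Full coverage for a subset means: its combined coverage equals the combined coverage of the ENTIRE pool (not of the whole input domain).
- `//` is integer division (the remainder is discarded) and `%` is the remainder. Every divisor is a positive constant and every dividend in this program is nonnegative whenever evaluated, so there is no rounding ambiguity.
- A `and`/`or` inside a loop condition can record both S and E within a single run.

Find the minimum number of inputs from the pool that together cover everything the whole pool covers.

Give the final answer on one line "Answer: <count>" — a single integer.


input #1 (p=11, r=4): events B2->S, B1->T, B3->T, B7->E, B6->T, B7->E, B6->T, B7->E, B6->T, B7->E, B6->T, B7->E, B6->T, B7->E, ...; covers B1=T, B2=S, B3=T, B6=T, B6=F, B7=S, B7=E, B8=T, B9=S
input #2 (p=8, r=7): events B2->E, B1->T, B3->T, B7->E, B6->F, B9->S, B8->T; covers B1=T, B2=E, B3=T, B6=F, B7=E, B8=T, B9=S
input #3 (p=9, r=5): events B2->E, B1->T, B3->T, B7->E, B6->F, B9->E, B8->F; covers B1=T, B2=E, B3=T, B6=F, B7=E, B8=F, B9=E
input #4 (p=3, r=9): events B2->S, B1->T, B3->F, B7->E, B6->F, B9->S, B8->T; covers B1=T, B2=S, B3=F, B6=F, B7=E, B8=T, B9=S
input #5 (p=9, r=4): events B2->S, B1->T, B3->T, B7->E, B6->T, B7->E, B6->T, B7->E, B6->T, B7->E, B6->T, B7->E, B6->T, B7->E, ...; covers B1=T, B2=S, B3=T, B6=T, B6=F, B7=S, B7=E, B8=T, B9=S
input #6 (p=6, r=4): events B2->S, B1->T, B3->F, B7->E, B6->T, B7->E, B6->T, B7->E, B6->T, B7->E, B6->T, B7->E, B6->T, B7->E, ...; covers B1=T, B2=S, B3=F, B6=T, B6=F, B7=S, B7=E, B8=T, B9=S
the full pool covers 13 outcomes: B1=T, B2=S, B2=E, B3=T, B3=F, B6=T, B6=F, B7=S, B7=E, B8=T, B8=F, B9=S, B9=E
size 1 is not enough: best union over all size-1 subsets is 9/13
at size 2, {3, 6} reaches all 13 outcomes; every lexicographically earlier size-2 subset fails
Answer: 2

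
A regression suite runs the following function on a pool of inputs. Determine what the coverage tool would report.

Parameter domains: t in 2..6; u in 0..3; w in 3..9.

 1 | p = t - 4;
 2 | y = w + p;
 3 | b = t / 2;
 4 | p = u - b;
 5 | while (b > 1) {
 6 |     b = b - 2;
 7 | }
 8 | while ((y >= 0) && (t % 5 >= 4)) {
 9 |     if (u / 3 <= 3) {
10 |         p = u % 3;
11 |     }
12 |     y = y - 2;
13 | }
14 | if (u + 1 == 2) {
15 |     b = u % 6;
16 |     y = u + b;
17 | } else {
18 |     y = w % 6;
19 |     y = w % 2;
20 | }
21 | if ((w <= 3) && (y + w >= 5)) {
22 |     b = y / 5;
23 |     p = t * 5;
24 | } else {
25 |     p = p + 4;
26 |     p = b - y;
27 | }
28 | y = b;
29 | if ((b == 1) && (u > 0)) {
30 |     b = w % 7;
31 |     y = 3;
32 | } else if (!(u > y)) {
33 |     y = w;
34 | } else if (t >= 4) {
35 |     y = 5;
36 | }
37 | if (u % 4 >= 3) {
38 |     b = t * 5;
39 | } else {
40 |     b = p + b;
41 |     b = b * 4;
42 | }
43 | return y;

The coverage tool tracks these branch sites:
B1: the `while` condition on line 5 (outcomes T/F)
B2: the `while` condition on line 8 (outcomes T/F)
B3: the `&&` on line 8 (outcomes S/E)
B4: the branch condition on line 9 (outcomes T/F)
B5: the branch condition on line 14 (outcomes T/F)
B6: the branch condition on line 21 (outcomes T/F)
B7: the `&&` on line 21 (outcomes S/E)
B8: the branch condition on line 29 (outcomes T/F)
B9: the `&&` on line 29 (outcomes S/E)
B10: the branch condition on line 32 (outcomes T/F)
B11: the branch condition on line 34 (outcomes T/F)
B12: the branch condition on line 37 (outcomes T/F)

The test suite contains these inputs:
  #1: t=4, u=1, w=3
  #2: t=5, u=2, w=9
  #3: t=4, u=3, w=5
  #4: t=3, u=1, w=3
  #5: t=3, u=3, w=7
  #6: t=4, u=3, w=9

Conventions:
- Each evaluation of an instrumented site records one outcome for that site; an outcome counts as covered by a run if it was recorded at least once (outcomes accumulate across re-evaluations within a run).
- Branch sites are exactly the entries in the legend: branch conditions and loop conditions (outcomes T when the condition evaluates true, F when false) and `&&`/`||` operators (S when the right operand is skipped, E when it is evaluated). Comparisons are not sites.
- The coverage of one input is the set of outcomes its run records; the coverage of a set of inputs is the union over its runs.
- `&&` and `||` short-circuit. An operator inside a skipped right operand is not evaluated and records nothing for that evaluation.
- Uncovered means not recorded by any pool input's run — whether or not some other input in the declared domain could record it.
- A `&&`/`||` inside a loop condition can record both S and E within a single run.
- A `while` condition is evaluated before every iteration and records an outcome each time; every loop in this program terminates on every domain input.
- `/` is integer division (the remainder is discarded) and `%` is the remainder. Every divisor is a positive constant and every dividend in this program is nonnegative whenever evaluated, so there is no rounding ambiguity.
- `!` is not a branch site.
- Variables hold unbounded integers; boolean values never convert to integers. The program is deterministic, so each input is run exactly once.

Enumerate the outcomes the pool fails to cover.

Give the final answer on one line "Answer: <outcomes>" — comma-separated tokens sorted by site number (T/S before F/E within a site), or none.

input #1, t=4, u=1, w=3: events B1->T, B1->F, B3->E, B2->T, B4->T, B3->E, B2->T, B4->T, B3->S, B2->F, B5->T, B7->E, B6->T, B9->S, ...; outcomes B1=T, B1=F, B2=T, B2=F, B3=S, B3=E, B4=T, B5=T, B6=T, B7=E, B8=F, B9=S, B10=F, B11=T, B12=F
input #2, t=5, u=2, w=9: events B1->T, B1->F, B3->E, B2->F, B5->F, B7->S, B6->F, B9->S, B8->F, B10->F, B11->T, B12->F; outcomes B1=T, B1=F, B2=F, B3=E, B5=F, B6=F, B7=S, B8=F, B9=S, B10=F, B11=T, B12=F
input #3, t=4, u=3, w=5: events B1->T, B1->F, B3->E, B2->T, B4->T, B3->E, B2->T, B4->T, B3->E, B2->T, B4->T, B3->S, B2->F, B5->F, ...; outcomes B1=T, B1=F, B2=T, B2=F, B3=S, B3=E, B4=T, B5=F, B6=F, B7=S, B8=F, B9=S, B10=F, B11=T, B12=T
input #4, t=3, u=1, w=3: events B1->F, B3->E, B2->F, B5->T, B7->E, B6->T, B9->S, B8->F, B10->F, B11->F, B12->F; outcomes B1=F, B2=F, B3=E, B5=T, B6=T, B7=E, B8=F, B9=S, B10=F, B11=F, B12=F
input #5, t=3, u=3, w=7: events B1->F, B3->E, B2->F, B5->F, B7->S, B6->F, B9->E, B8->T, B12->T; outcomes B1=F, B2=F, B3=E, B5=F, B6=F, B7=S, B8=T, B9=E, B12=T
input #6, t=4, u=3, w=9: events B1->T, B1->F, B3->E, B2->T, B4->T, B3->E, B2->T, B4->T, B3->E, B2->T, B4->T, B3->E, B2->T, B4->T, ...; outcomes B1=T, B1=F, B2=T, B2=F, B3=S, B3=E, B4=T, B5=F, B6=F, B7=S, B8=F, B9=S, B10=F, B11=T, B12=T
union over the pool: B1=T, B1=F, B2=T, B2=F, B3=S, B3=E, B4=T, B5=T, B5=F, B6=T, B6=F, B7=S, B7=E, B8=T, B8=F, B9=S, B9=E, B10=F, B11=T, B11=F, B12=T, B12=F
uncovered (2 of 24): B4=F, B10=T

Answer: B4=F, B10=T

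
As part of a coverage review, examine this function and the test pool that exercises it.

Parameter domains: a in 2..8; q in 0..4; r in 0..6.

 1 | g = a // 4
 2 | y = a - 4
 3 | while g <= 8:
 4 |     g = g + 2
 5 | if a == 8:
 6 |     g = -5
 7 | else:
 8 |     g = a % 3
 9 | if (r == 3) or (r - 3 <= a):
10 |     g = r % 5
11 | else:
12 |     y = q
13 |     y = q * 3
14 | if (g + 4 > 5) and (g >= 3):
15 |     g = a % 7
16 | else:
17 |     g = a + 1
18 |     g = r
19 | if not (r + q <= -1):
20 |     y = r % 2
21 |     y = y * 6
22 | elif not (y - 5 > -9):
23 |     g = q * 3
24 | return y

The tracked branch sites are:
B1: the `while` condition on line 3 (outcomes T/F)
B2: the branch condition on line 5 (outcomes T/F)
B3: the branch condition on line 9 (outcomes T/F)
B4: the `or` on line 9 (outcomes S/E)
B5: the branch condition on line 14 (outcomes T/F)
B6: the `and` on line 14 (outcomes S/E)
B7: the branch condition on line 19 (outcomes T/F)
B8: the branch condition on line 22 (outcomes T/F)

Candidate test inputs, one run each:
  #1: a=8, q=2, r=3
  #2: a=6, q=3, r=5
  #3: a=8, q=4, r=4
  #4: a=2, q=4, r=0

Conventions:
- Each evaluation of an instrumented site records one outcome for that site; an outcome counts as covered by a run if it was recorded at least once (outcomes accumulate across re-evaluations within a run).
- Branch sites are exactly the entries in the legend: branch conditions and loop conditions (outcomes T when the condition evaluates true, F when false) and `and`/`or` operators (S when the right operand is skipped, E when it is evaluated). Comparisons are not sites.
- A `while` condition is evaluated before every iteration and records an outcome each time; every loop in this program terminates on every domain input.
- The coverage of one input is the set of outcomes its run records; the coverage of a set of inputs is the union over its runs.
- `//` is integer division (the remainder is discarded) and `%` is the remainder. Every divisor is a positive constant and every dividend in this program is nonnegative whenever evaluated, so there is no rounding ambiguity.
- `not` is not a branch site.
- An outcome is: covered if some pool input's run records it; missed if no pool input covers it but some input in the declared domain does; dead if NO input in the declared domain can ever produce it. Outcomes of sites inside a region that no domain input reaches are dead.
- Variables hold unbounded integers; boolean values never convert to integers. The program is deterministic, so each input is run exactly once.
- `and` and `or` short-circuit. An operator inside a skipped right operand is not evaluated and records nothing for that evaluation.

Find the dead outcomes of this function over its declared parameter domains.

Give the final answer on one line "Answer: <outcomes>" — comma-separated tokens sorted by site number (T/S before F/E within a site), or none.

running all 245 domain inputs and tallying outcomes:
  B7=F: no domain input ever produces it -> dead
  B8=T: no domain input ever produces it -> dead
  B8=F: no domain input ever produces it -> dead
  reachable outcomes have witnesses, e.g. B1=T (e.g. a=2, q=0, r=0), B1=F (e.g. a=2, q=0, r=0), B2=T (e.g. a=8, q=0, r=0), B2=F (e.g. a=2, q=0, r=0)

Answer: B7=F, B8=T, B8=F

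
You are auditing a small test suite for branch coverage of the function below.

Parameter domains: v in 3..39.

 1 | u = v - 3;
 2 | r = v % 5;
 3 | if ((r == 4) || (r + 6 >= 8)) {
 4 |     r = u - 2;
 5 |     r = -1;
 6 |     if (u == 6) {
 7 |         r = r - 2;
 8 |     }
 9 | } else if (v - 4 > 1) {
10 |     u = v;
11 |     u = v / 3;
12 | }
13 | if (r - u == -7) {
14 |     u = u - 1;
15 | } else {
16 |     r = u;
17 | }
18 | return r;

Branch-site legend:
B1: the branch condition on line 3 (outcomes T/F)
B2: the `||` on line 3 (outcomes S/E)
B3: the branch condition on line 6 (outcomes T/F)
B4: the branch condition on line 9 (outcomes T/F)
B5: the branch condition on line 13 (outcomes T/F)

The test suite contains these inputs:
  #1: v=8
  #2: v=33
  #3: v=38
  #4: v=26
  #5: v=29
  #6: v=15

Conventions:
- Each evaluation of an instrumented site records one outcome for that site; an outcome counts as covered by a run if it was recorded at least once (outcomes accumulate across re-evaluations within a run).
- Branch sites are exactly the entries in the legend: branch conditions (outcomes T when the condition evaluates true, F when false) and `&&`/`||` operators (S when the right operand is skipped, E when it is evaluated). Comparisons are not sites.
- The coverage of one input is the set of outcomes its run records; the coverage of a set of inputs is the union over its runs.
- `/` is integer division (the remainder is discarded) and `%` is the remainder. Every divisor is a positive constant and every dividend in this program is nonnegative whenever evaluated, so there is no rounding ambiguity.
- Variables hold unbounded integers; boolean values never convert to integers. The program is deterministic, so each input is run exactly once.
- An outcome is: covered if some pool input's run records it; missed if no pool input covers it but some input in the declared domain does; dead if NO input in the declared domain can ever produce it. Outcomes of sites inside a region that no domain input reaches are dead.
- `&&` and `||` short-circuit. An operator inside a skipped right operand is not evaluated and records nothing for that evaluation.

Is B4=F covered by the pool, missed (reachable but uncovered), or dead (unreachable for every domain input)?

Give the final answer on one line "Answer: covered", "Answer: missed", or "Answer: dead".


no pool input records B4=F
but domain input (v=5) does record it -> reachable, so missed
Answer: missed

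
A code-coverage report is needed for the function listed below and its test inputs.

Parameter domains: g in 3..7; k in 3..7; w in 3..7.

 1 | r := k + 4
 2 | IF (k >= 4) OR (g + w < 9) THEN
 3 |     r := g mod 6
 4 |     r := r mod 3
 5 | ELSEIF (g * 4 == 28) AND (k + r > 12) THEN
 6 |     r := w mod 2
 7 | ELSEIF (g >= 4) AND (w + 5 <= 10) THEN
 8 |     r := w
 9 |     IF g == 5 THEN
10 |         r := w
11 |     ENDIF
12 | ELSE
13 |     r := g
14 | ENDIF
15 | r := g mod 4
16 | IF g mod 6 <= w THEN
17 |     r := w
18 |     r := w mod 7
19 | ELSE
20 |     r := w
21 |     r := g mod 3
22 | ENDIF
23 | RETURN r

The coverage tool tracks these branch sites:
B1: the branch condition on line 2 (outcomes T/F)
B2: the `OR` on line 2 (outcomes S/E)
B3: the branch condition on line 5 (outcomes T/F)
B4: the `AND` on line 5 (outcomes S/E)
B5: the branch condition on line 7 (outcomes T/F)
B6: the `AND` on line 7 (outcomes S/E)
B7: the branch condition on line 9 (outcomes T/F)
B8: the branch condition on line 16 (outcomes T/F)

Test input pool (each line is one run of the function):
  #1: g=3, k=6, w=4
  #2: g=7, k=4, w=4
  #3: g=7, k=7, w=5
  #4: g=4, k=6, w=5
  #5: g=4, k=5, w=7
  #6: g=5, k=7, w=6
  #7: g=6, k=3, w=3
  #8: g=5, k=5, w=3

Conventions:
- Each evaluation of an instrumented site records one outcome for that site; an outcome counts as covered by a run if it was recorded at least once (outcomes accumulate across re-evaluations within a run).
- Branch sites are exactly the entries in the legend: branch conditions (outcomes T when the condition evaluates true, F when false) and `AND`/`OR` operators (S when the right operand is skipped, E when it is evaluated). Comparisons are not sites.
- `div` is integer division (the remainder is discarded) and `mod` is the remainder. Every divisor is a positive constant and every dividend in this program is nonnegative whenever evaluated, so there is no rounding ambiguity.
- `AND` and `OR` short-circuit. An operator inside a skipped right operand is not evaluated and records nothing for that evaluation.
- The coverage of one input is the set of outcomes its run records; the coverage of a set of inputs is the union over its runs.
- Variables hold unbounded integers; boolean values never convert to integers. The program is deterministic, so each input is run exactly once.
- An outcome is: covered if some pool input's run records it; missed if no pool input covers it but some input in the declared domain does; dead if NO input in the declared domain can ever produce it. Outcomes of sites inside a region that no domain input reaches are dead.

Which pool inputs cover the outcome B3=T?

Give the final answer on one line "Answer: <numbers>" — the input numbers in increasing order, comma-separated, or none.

input #1 (g=3, k=6, w=4): misses B3=T
input #2 (g=7, k=4, w=4): misses B3=T
input #3 (g=7, k=7, w=5): misses B3=T
input #4 (g=4, k=6, w=5): misses B3=T
input #5 (g=4, k=5, w=7): misses B3=T
input #6 (g=5, k=7, w=6): misses B3=T
input #7 (g=6, k=3, w=3): misses B3=T
input #8 (g=5, k=5, w=3): misses B3=T

Answer: none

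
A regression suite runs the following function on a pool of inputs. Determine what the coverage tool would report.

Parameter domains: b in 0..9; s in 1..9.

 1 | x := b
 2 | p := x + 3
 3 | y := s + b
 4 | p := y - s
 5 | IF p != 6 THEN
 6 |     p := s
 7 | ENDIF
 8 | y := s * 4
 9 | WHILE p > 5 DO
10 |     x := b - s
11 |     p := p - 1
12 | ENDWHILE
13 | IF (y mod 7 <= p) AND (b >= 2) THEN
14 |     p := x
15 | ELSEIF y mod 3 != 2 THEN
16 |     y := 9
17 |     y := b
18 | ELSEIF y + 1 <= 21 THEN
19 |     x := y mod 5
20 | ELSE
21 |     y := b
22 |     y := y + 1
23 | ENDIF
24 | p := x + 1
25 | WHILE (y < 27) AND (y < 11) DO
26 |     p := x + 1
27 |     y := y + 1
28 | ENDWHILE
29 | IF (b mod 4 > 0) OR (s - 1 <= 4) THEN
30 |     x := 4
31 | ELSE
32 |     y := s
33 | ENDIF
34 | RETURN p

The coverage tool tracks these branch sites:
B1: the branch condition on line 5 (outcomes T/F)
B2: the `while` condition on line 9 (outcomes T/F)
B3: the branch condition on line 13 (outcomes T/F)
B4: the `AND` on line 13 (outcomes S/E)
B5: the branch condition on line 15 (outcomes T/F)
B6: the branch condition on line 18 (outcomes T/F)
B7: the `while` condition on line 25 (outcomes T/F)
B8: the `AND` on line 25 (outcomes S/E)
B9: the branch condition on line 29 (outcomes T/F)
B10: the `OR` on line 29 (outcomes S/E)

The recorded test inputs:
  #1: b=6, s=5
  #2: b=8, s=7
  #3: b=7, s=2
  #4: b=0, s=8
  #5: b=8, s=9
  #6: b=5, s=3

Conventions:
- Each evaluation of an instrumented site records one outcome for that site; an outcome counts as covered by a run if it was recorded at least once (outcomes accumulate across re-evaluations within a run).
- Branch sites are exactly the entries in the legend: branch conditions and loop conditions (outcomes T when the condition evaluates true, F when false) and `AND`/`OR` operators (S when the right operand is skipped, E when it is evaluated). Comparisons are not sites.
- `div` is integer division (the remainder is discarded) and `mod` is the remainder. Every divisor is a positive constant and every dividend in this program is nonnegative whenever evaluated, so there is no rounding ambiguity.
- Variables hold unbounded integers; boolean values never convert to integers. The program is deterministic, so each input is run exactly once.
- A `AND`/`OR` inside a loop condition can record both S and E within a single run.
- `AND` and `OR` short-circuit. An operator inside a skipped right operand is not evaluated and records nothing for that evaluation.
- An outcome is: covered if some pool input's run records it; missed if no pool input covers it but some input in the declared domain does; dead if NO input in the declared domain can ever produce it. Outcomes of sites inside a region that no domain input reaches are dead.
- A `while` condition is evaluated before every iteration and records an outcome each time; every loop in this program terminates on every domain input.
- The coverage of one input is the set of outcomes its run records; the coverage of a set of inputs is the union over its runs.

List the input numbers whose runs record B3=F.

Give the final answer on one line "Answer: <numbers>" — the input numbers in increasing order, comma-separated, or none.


input #1 (b=6, s=5): covers B3=F
input #2 (b=8, s=7): misses B3=F
input #3 (b=7, s=2): misses B3=F
input #4 (b=0, s=8): covers B3=F
input #5 (b=8, s=9): misses B3=F
input #6 (b=5, s=3): covers B3=F
Answer: 1, 4, 6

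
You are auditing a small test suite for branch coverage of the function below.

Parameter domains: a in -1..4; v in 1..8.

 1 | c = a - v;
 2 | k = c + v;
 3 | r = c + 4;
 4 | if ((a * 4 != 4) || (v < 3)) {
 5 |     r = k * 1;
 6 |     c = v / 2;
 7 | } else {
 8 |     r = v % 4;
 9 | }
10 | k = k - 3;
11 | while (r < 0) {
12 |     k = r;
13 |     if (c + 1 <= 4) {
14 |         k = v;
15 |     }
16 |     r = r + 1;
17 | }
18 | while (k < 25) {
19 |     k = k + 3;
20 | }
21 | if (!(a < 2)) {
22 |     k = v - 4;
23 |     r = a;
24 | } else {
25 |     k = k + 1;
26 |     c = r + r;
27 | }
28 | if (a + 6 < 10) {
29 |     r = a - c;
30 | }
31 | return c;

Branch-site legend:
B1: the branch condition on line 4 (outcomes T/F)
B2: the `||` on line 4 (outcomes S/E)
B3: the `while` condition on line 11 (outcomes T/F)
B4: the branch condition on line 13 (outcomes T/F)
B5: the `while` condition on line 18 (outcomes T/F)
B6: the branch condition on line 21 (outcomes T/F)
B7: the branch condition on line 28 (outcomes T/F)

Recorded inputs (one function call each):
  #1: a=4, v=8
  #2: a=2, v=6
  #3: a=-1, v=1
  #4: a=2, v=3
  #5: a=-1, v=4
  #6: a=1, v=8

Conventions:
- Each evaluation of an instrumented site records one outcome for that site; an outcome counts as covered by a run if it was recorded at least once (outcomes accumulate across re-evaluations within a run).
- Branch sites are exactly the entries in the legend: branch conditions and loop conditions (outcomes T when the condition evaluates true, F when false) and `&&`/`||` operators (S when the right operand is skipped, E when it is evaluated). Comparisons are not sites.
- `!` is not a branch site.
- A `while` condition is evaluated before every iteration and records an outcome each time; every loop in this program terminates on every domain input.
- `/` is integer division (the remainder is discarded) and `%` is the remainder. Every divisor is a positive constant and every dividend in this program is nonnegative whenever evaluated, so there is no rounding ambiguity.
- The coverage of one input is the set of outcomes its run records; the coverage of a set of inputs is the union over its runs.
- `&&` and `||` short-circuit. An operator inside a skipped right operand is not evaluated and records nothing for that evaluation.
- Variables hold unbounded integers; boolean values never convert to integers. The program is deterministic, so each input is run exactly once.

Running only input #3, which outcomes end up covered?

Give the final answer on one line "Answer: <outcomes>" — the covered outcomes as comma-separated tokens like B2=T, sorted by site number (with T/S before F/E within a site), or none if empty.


Simulating input #3 (a=-1, v=1) step by step:
  B2->S, B1->T, B3->T, B4->T, B3->F, B5->T, B5->T, B5->T, B5->T, B5->T
  B5->T, B5->T, B5->T, B5->F, B6->F, B7->T
as a set, this run covers: B1=T, B2=S, B3=T, B3=F, B4=T, B5=T, B5=F, B6=F, B7=T
Answer: B1=T, B2=S, B3=T, B3=F, B4=T, B5=T, B5=F, B6=F, B7=T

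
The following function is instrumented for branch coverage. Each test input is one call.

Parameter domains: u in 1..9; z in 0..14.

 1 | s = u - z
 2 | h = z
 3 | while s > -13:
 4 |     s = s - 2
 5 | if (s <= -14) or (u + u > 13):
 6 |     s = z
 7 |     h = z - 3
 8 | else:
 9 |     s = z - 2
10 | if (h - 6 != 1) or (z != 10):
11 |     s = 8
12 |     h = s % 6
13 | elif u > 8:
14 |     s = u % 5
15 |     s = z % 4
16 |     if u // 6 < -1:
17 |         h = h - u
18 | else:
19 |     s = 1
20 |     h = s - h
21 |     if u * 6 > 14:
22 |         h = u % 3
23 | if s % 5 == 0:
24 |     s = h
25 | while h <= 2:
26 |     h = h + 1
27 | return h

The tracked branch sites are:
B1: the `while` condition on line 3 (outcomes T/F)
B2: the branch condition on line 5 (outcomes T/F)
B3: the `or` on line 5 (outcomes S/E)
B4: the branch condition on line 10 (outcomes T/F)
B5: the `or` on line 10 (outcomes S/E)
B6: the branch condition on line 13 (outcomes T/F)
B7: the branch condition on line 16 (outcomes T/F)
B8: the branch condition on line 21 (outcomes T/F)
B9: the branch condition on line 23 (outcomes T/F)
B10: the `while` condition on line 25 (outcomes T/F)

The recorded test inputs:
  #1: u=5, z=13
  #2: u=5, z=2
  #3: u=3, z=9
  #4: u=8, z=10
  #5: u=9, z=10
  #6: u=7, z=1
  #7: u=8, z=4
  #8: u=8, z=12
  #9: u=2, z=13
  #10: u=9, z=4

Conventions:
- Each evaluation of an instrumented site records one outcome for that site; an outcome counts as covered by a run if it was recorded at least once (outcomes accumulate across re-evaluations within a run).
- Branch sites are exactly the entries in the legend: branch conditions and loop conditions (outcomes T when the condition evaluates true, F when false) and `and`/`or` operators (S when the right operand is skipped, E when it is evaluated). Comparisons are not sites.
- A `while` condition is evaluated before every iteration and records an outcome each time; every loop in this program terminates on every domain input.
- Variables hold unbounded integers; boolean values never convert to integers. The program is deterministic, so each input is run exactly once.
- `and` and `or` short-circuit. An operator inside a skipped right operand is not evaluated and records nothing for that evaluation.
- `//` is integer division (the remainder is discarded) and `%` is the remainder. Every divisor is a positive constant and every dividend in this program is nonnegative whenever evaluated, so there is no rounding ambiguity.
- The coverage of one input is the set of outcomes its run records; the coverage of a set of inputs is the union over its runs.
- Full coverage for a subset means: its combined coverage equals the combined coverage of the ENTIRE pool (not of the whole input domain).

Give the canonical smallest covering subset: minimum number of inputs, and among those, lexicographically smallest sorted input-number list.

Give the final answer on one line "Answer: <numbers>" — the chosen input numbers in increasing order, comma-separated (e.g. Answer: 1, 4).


input #1, u=5, z=13: events B1->T, B1->T, B1->T, B1->F, B3->S, B2->T, B5->S, B4->T, B9->F, B10->T, B10->F; outcomes B1=T, B1=F, B2=T, B3=S, B4=T, B5=S, B9=F, B10=T, B10=F
input #2, u=5, z=2: events B1->T, B1->T, B1->T, B1->T, B1->T, B1->T, B1->T, B1->T, B1->F, B3->E, B2->F, B5->S, B4->T, B9->F, ...; outcomes B1=T, B1=F, B2=F, B3=E, B4=T, B5=S, B9=F, B10=T, B10=F
input #3, u=3, z=9: events B1->T, B1->T, B1->T, B1->T, B1->F, B3->S, B2->T, B5->S, B4->T, B9->F, B10->T, B10->F; outcomes B1=T, B1=F, B2=T, B3=S, B4=T, B5=S, B9=F, B10=T, B10=F
input #4, u=8, z=10: events B1->T, B1->T, B1->T, B1->T, B1->T, B1->T, B1->F, B3->S, B2->T, B5->E, B4->F, B6->F, B8->T, B9->F, ...; outcomes B1=T, B1=F, B2=T, B3=S, B4=F, B5=E, B6=F, B8=T, B9=F, B10=T, B10=F
input #5, u=9, z=10: events B1->T, B1->T, B1->T, B1->T, B1->T, B1->T, B1->F, B3->E, B2->T, B5->E, B4->F, B6->T, B7->F, B9->F, ...; outcomes B1=T, B1=F, B2=T, B3=E, B4=F, B5=E, B6=T, B7=F, B9=F, B10=F
input #6, u=7, z=1: events B1->T, B1->T, B1->T, B1->T, B1->T, B1->T, B1->T, B1->T, B1->T, B1->T, B1->F, B3->S, B2->T, B5->S, ...; outcomes B1=T, B1=F, B2=T, B3=S, B4=T, B5=S, B9=F, B10=T, B10=F
input #7, u=8, z=4: events B1->T, B1->T, B1->T, B1->T, B1->T, B1->T, B1->T, B1->T, B1->T, B1->F, B3->S, B2->T, B5->S, B4->T, ...; outcomes B1=T, B1=F, B2=T, B3=S, B4=T, B5=S, B9=F, B10=T, B10=F
input #8, u=8, z=12: events B1->T, B1->T, B1->T, B1->T, B1->T, B1->F, B3->S, B2->T, B5->S, B4->T, B9->F, B10->T, B10->F; outcomes B1=T, B1=F, B2=T, B3=S, B4=T, B5=S, B9=F, B10=T, B10=F
input #9, u=2, z=13: events B1->T, B1->F, B3->E, B2->F, B5->S, B4->T, B9->F, B10->T, B10->F; outcomes B1=T, B1=F, B2=F, B3=E, B4=T, B5=S, B9=F, B10=T, B10=F
input #10, u=9, z=4: events B1->T, B1->T, B1->T, B1->T, B1->T, B1->T, B1->T, B1->T, B1->T, B1->F, B3->E, B2->T, B5->S, B4->T, ...; outcomes B1=T, B1=F, B2=T, B3=E, B4=T, B5=S, B9=F, B10=T, B10=F
together the pool reaches 17 outcomes: B1=T, B1=F, B2=T, B2=F, B3=S, B3=E, B4=T, B4=F, B5=S, B5=E, B6=T, B6=F, B7=F, B8=T, B9=F, B10=T, B10=F
checked all size-1 subsets: none covers 17 outcomes (max 11/17)
checked all size-2 subsets: none covers 17 outcomes (max 15/17)
the canonical winner is {2, 4, 5}: size 3, full 17-outcome coverage, earliest index list among size-3 covers
Answer: 2, 4, 5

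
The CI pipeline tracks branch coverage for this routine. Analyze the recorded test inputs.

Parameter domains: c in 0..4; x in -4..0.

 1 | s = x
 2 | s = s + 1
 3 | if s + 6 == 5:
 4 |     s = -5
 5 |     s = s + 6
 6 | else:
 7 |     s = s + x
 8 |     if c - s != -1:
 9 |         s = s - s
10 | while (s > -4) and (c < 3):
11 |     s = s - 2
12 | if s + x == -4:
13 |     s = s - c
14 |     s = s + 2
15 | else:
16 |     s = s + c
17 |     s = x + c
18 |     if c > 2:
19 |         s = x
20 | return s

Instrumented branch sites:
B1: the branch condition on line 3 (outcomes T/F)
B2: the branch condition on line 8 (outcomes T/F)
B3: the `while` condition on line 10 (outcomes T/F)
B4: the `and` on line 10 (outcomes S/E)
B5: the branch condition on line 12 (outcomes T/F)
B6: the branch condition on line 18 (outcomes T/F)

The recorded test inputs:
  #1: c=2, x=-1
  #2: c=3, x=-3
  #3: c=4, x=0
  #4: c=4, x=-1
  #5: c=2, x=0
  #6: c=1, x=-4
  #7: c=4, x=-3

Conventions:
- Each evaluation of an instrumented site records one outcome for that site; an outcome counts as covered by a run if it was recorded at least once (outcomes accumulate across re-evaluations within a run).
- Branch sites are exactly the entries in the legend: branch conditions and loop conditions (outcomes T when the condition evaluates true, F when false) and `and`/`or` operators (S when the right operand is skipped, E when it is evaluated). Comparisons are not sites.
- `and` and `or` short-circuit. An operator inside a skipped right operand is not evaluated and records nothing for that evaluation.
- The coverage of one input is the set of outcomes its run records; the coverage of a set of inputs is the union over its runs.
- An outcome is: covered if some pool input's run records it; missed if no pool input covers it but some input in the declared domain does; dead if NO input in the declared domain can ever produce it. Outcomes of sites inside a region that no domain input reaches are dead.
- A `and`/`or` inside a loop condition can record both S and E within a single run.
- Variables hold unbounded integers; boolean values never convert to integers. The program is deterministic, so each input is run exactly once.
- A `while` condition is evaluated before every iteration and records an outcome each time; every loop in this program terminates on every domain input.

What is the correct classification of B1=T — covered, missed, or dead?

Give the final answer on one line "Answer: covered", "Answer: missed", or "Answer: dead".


no pool input records B1=T
but domain input (c=0, x=-2) does record it -> reachable, so missed
Answer: missed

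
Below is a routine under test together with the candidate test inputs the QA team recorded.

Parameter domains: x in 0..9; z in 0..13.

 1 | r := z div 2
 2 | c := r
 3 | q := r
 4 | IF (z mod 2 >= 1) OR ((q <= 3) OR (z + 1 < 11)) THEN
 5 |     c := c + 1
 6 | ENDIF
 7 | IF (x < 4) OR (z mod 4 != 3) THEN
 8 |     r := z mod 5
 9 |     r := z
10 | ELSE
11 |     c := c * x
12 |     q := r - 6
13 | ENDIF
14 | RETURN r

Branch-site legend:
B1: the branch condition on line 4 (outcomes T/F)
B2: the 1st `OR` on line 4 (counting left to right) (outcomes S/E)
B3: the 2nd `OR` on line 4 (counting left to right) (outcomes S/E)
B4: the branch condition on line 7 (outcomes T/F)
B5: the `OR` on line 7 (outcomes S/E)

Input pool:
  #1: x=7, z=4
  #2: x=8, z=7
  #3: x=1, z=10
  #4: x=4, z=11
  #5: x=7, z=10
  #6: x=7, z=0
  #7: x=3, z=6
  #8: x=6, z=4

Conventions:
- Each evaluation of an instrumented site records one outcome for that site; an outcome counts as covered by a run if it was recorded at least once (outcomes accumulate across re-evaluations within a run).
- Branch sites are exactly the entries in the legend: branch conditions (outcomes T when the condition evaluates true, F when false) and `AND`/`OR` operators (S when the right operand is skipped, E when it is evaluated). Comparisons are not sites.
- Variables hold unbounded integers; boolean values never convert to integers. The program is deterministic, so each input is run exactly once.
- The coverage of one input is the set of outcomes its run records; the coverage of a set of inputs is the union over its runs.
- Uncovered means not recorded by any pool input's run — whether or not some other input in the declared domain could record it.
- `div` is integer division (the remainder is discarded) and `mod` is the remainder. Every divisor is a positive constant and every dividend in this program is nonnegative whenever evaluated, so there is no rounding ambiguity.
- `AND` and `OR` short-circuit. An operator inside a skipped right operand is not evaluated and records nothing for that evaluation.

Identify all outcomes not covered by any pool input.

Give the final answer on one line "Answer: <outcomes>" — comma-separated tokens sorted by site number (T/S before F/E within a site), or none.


test 1 (x=7, z=4) fires B2->E, B3->S, B1->T, B5->E, B4->T; hits B1=T, B2=E, B3=S, B4=T, B5=E
test 2 (x=8, z=7) fires B2->S, B1->T, B5->E, B4->F; hits B1=T, B2=S, B4=F, B5=E
test 3 (x=1, z=10) fires B2->E, B3->E, B1->F, B5->S, B4->T; hits B1=F, B2=E, B3=E, B4=T, B5=S
test 4 (x=4, z=11) fires B2->S, B1->T, B5->E, B4->F; hits B1=T, B2=S, B4=F, B5=E
test 5 (x=7, z=10) fires B2->E, B3->E, B1->F, B5->E, B4->T; hits B1=F, B2=E, B3=E, B4=T, B5=E
test 6 (x=7, z=0) fires B2->E, B3->S, B1->T, B5->E, B4->T; hits B1=T, B2=E, B3=S, B4=T, B5=E
test 7 (x=3, z=6) fires B2->E, B3->S, B1->T, B5->S, B4->T; hits B1=T, B2=E, B3=S, B4=T, B5=S
test 8 (x=6, z=4) fires B2->E, B3->S, B1->T, B5->E, B4->T; hits B1=T, B2=E, B3=S, B4=T, B5=E
union over the pool: B1=T, B1=F, B2=S, B2=E, B3=S, B3=E, B4=T, B4=F, B5=S, B5=E
uncovered (0 of 10): none
Answer: none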